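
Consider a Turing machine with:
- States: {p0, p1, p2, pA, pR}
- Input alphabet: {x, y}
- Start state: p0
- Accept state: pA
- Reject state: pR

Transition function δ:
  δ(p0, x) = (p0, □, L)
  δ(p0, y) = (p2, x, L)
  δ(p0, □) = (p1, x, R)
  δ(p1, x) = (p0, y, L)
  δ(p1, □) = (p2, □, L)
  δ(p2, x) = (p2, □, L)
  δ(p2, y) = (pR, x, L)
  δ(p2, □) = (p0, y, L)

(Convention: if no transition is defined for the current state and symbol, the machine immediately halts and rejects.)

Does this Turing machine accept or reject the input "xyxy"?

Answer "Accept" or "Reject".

Execution trace:
Initial: [p0]xyxy
Step 1: δ(p0, x) = (p0, □, L) → [p0]□□yxy
Step 2: δ(p0, □) = (p1, x, R) → x[p1]□yxy
Step 3: δ(p1, □) = (p2, □, L) → [p2]x□yxy
Step 4: δ(p2, x) = (p2, □, L) → [p2]□□□yxy
Step 5: δ(p2, □) = (p0, y, L) → [p0]□y□□yxy
Step 6: δ(p0, □) = (p1, x, R) → x[p1]y□□yxy

No transition is defined for δ(p1, y). By convention the machine halts and rejects.

Answer: Reject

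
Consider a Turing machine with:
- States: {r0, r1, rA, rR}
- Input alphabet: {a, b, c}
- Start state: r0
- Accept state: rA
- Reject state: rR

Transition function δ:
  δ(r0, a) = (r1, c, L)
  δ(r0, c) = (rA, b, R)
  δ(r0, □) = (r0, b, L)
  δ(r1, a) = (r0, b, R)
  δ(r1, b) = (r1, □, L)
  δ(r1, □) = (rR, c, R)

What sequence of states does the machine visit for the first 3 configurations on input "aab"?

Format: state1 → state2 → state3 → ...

Execution trace:
Initial: [r0]aab
Step 1: δ(r0, a) = (r1, c, L) → [r1]□cab
Step 2: δ(r1, □) = (rR, c, R) → c[rR]cab

The machine reaches the reject state rR and halts.

State sequence: r0 → r1 → rR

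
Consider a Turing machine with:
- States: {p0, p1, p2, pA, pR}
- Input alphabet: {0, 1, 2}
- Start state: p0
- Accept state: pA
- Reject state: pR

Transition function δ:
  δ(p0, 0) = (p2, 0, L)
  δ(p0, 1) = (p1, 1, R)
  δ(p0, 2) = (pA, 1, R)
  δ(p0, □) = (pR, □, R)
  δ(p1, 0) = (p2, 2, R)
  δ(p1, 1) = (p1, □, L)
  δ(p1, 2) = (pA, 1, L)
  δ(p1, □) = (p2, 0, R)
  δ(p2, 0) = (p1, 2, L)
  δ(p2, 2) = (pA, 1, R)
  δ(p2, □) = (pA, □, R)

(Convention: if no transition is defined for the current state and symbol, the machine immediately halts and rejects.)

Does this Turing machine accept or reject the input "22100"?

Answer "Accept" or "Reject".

Execution trace:
Initial: [p0]22100
Step 1: δ(p0, 2) = (pA, 1, R) → 1[pA]2100

The machine reaches the accept state pA and halts.

Answer: Accept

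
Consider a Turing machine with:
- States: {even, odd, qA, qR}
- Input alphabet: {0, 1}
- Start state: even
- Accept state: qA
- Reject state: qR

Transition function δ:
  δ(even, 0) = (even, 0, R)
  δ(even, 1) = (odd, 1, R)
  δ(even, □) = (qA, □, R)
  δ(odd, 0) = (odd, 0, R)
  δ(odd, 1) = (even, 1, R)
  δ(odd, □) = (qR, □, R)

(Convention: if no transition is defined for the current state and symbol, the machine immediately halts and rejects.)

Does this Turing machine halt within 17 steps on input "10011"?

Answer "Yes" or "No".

Execution trace:
Initial: [even]10011
Step 1: δ(even, 1) = (odd, 1, R) → 1[odd]0011
Step 2: δ(odd, 0) = (odd, 0, R) → 10[odd]011
Step 3: δ(odd, 0) = (odd, 0, R) → 100[odd]11
Step 4: δ(odd, 1) = (even, 1, R) → 1001[even]1
Step 5: δ(even, 1) = (odd, 1, R) → 10011[odd]□
Step 6: δ(odd, □) = (qR, □, R) → 10011□[qR]□

The machine reaches the reject state qR and halts.
The machine halted after 6 steps (within the 17-step bound).

Answer: Yes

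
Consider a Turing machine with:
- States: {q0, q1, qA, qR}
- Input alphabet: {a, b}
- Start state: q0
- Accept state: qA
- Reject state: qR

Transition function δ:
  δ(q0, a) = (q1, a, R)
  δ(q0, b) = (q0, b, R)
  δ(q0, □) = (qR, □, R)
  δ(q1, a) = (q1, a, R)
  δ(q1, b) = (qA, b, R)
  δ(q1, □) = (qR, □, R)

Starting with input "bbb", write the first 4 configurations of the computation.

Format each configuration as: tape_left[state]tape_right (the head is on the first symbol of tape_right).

Transitions applied:
Step 1: δ(q0, b) = (q0, b, R)
Step 2: δ(q0, b) = (q0, b, R)
Step 3: δ(q0, b) = (q0, b, R)

The first 4 configurations are:
[q0]bbb ⊢ b[q0]bb ⊢ bb[q0]b ⊢ bbb[q0]□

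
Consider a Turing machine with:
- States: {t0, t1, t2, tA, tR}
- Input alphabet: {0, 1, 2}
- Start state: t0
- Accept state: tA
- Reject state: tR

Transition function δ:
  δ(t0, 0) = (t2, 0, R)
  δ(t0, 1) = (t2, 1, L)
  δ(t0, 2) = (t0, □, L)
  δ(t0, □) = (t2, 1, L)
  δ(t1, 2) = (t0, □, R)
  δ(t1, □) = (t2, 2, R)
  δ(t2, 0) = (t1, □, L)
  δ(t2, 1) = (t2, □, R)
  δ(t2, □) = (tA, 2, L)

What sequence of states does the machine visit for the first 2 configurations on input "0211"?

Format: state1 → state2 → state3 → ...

Execution trace:
Initial: [t0]0211
Step 1: δ(t0, 0) = (t2, 0, R) → 0[t2]211

No transition is defined for δ(t2, 2). By convention the machine halts and rejects.

State sequence: t0 → t2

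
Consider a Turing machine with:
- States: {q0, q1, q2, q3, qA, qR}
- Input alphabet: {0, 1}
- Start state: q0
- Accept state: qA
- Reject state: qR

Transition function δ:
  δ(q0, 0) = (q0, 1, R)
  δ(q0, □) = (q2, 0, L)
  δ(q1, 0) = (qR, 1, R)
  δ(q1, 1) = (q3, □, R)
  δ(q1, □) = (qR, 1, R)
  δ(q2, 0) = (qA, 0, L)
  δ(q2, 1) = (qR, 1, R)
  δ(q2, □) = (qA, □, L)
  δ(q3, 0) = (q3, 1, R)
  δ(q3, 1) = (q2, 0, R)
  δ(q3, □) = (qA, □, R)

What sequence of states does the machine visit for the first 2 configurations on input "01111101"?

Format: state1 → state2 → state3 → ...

Execution trace:
Initial: [q0]01111101
Step 1: δ(q0, 0) = (q0, 1, R) → 1[q0]1111101

No transition is defined for δ(q0, 1). By convention the machine halts and rejects.

State sequence: q0 → q0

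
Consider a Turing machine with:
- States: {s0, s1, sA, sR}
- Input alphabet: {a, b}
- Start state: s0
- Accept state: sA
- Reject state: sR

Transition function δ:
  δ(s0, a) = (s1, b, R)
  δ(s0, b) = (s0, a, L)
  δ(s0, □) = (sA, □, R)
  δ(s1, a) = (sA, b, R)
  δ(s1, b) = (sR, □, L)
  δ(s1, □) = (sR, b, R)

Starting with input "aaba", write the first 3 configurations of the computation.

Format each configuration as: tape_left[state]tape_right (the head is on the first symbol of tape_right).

Transitions applied:
Step 1: δ(s0, a) = (s1, b, R)
Step 2: δ(s1, a) = (sA, b, R)

The first 3 configurations are:
[s0]aaba ⊢ b[s1]aba ⊢ bb[sA]ba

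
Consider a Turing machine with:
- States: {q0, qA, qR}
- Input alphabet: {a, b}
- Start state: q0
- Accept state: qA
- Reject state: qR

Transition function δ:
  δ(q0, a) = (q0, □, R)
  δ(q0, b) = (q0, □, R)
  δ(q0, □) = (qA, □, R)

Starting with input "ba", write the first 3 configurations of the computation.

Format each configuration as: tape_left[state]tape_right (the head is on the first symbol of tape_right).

Transitions applied:
Step 1: δ(q0, b) = (q0, □, R)
Step 2: δ(q0, a) = (q0, □, R)

The first 3 configurations are:
[q0]ba ⊢ □[q0]a ⊢ □□[q0]□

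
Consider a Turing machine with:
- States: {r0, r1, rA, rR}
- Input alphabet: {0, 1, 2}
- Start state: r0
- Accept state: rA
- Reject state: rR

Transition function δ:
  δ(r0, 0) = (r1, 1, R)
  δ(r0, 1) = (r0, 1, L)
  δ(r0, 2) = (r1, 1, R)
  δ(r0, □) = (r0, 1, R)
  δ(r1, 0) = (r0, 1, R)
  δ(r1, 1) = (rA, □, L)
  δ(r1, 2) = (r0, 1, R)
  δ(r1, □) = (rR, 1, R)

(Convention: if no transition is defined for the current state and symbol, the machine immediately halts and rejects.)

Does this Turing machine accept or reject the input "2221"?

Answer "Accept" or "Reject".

Execution trace:
Initial: [r0]2221
Step 1: δ(r0, 2) = (r1, 1, R) → 1[r1]221
Step 2: δ(r1, 2) = (r0, 1, R) → 11[r0]21
Step 3: δ(r0, 2) = (r1, 1, R) → 111[r1]1
Step 4: δ(r1, 1) = (rA, □, L) → 11[rA]1□

The machine reaches the accept state rA and halts.

Answer: Accept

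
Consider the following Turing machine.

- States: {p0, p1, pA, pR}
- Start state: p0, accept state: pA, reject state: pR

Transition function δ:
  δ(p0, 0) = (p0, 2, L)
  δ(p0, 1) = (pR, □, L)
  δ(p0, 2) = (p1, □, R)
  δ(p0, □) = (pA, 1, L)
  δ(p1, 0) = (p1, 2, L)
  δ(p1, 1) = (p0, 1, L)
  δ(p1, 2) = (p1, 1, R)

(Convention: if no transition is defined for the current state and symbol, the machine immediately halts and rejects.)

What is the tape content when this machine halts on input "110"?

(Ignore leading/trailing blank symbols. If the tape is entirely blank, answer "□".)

Execution trace:
Initial: [p0]110
Step 1: δ(p0, 1) = (pR, □, L) → [pR]□□10

The machine reaches the reject state pR and halts.

Final tape (ignoring leading/trailing blanks): 10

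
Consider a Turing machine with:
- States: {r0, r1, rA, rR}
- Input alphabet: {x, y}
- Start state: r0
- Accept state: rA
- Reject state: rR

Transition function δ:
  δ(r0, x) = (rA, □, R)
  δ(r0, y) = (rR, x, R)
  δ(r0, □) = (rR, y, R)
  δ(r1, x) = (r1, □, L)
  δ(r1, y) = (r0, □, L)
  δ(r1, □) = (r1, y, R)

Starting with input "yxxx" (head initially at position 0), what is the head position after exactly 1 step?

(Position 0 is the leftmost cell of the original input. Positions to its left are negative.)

Execution trace (head position shown):
Step 0: [r0]yxxx  (head at position 0)
Step 1: move right → x[rR]xxx  (head at position 1)

After 1 step, the head is at position 1.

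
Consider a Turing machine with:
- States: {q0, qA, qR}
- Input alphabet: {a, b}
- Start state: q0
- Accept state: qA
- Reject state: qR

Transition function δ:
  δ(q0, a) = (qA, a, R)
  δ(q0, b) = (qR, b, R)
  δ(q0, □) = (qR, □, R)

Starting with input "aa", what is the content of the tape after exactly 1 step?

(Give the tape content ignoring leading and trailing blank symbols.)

Execution trace:
Initial: [q0]aa
Step 1: δ(q0, a) = (qA, a, R) → a[qA]a

The machine reaches the accept state qA and halts.

After 1 step, the tape (ignoring leading/trailing blanks) is: aa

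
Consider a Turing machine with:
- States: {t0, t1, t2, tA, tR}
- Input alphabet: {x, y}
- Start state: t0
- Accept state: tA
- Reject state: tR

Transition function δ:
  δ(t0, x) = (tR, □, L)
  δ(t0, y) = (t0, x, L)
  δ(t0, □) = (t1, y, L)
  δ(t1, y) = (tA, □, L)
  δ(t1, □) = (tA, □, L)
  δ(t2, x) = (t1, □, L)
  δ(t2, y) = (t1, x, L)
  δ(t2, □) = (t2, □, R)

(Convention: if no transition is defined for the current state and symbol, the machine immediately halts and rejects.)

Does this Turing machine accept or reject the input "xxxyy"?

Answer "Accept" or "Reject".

Execution trace:
Initial: [t0]xxxyy
Step 1: δ(t0, x) = (tR, □, L) → [tR]□□xxyy

The machine reaches the reject state tR and halts.

Answer: Reject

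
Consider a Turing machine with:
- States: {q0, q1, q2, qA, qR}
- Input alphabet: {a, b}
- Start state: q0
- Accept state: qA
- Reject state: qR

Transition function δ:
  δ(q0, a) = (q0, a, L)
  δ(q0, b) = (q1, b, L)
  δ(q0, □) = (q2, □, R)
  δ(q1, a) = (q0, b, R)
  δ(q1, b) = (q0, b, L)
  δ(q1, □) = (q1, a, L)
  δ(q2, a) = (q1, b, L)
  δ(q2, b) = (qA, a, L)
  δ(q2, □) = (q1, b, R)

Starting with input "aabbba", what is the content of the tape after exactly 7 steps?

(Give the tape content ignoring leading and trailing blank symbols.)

Execution trace:
Initial: [q0]aabbba
Step 1: δ(q0, a) = (q0, a, L) → [q0]□aabbba
Step 2: δ(q0, □) = (q2, □, R) → □[q2]aabbba
Step 3: δ(q2, a) = (q1, b, L) → [q1]□babbba
Step 4: δ(q1, □) = (q1, a, L) → [q1]□ababbba
Step 5: δ(q1, □) = (q1, a, L) → [q1]□aababbba
Step 6: δ(q1, □) = (q1, a, L) → [q1]□aaababbba
Step 7: δ(q1, □) = (q1, a, L) → [q1]□aaaababbba

After 7 steps, the tape (ignoring leading/trailing blanks) is: aaaababbba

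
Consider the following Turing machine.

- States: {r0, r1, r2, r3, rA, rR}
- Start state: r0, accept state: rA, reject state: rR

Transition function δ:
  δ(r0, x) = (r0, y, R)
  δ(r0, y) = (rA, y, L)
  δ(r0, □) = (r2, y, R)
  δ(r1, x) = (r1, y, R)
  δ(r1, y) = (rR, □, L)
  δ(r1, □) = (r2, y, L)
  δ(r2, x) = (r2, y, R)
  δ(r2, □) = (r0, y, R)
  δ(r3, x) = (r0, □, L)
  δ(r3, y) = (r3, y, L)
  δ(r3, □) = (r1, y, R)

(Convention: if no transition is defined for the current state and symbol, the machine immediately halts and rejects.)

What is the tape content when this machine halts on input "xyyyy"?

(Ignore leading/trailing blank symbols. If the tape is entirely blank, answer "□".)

Execution trace:
Initial: [r0]xyyyy
Step 1: δ(r0, x) = (r0, y, R) → y[r0]yyyy
Step 2: δ(r0, y) = (rA, y, L) → [rA]yyyyy

The machine reaches the accept state rA and halts.

Final tape (ignoring leading/trailing blanks): yyyyy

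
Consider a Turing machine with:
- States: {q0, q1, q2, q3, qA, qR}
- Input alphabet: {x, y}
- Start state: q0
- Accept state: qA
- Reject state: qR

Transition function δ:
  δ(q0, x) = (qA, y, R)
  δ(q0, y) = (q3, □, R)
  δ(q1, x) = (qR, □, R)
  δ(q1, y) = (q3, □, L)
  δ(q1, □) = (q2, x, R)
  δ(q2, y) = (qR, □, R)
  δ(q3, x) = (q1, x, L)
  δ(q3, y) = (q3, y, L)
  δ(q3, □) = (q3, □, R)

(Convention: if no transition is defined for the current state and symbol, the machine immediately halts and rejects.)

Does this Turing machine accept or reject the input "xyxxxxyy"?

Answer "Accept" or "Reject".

Execution trace:
Initial: [q0]xyxxxxyy
Step 1: δ(q0, x) = (qA, y, R) → y[qA]yxxxxyy

The machine reaches the accept state qA and halts.

Answer: Accept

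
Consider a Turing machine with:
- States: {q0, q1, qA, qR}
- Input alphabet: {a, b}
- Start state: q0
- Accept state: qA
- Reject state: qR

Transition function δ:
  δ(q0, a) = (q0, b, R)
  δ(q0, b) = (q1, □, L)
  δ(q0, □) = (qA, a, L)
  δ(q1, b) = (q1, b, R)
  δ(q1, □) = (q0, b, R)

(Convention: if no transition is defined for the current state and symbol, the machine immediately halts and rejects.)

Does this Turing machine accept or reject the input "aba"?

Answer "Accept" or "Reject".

Execution trace:
Initial: [q0]aba
Step 1: δ(q0, a) = (q0, b, R) → b[q0]ba
Step 2: δ(q0, b) = (q1, □, L) → [q1]b□a
Step 3: δ(q1, b) = (q1, b, R) → b[q1]□a
Step 4: δ(q1, □) = (q0, b, R) → bb[q0]a
Step 5: δ(q0, a) = (q0, b, R) → bbb[q0]□
Step 6: δ(q0, □) = (qA, a, L) → bb[qA]ba

The machine reaches the accept state qA and halts.

Answer: Accept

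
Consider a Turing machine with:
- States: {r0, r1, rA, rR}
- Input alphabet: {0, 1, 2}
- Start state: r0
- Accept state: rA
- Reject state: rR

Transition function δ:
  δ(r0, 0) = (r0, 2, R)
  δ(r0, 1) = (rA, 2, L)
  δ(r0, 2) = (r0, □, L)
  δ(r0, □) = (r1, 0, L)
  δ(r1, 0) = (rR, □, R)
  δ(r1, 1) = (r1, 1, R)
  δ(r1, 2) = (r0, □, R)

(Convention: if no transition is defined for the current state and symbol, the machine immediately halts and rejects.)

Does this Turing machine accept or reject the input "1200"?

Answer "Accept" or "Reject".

Execution trace:
Initial: [r0]1200
Step 1: δ(r0, 1) = (rA, 2, L) → [rA]□2200

The machine reaches the accept state rA and halts.

Answer: Accept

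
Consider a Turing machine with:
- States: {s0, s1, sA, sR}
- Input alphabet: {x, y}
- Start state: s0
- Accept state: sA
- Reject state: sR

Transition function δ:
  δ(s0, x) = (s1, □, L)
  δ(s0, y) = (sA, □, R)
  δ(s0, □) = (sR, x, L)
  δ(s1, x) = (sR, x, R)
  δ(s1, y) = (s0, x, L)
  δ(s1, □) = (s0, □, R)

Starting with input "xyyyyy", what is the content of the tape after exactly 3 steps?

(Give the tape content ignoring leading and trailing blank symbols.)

Execution trace:
Initial: [s0]xyyyyy
Step 1: δ(s0, x) = (s1, □, L) → [s1]□□yyyyy
Step 2: δ(s1, □) = (s0, □, R) → □[s0]□yyyyy
Step 3: δ(s0, □) = (sR, x, L) → [sR]□xyyyyy

The machine reaches the reject state sR and halts.

After 3 steps, the tape (ignoring leading/trailing blanks) is: xyyyyy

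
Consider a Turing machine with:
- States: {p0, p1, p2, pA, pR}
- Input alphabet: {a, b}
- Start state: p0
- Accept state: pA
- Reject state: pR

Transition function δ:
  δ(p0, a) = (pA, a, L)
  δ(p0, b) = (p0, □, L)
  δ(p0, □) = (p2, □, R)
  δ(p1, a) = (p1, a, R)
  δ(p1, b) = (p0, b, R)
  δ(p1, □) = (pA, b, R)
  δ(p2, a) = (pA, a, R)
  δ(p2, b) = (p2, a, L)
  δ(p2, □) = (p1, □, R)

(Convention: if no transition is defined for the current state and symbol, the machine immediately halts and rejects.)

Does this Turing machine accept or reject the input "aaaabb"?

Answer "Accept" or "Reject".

Execution trace:
Initial: [p0]aaaabb
Step 1: δ(p0, a) = (pA, a, L) → [pA]□aaaabb

The machine reaches the accept state pA and halts.

Answer: Accept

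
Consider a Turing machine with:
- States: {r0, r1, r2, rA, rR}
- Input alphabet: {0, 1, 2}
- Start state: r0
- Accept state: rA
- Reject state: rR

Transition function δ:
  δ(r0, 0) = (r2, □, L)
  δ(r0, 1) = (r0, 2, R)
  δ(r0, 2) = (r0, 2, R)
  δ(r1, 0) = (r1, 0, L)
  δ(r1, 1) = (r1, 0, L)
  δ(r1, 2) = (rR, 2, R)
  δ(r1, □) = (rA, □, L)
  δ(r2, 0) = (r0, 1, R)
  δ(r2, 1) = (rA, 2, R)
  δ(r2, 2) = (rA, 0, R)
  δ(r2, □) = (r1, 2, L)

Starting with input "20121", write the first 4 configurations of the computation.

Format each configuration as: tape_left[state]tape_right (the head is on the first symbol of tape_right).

Transitions applied:
Step 1: δ(r0, 2) = (r0, 2, R)
Step 2: δ(r0, 0) = (r2, □, L)
Step 3: δ(r2, 2) = (rA, 0, R)

The first 4 configurations are:
[r0]20121 ⊢ 2[r0]0121 ⊢ [r2]2□121 ⊢ 0[rA]□121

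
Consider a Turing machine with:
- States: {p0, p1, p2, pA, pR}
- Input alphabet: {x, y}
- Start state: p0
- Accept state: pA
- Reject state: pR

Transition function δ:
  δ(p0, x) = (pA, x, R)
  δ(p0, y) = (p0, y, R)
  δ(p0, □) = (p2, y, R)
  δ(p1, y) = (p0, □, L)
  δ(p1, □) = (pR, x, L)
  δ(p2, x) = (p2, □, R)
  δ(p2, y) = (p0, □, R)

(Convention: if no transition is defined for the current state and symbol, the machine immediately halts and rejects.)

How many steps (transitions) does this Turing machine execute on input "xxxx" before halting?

Execution trace:
Initial: [p0]xxxx
Step 1: δ(p0, x) = (pA, x, R) → x[pA]xxx

The machine reaches the accept state pA and halts.

The machine executed 1 step before halting.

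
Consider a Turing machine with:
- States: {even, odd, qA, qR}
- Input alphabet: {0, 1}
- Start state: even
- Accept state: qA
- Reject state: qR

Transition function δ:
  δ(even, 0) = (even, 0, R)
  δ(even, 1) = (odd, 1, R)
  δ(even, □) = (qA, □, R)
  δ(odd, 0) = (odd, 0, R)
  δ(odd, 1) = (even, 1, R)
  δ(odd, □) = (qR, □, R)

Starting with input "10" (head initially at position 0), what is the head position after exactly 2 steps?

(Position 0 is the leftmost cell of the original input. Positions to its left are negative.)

Execution trace (head position shown):
Step 0: [even]10  (head at position 0)
Step 1: move right → 1[odd]0  (head at position 1)
Step 2: move right → 10[odd]□  (head at position 2)

After 2 steps, the head is at position 2.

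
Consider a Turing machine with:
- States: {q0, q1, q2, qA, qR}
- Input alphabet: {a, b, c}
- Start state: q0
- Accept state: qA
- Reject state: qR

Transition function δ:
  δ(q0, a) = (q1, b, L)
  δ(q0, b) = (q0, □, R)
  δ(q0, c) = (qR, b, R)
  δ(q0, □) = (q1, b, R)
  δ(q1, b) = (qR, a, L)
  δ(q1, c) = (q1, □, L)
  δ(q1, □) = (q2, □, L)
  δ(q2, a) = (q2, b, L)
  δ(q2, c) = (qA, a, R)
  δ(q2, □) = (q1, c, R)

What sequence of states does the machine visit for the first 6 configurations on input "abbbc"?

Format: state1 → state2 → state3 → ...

Execution trace:
Initial: [q0]abbbc
Step 1: δ(q0, a) = (q1, b, L) → [q1]□bbbbc
Step 2: δ(q1, □) = (q2, □, L) → [q2]□□bbbbc
Step 3: δ(q2, □) = (q1, c, R) → c[q1]□bbbbc
Step 4: δ(q1, □) = (q2, □, L) → [q2]c□bbbbc
Step 5: δ(q2, c) = (qA, a, R) → a[qA]□bbbbc

The machine reaches the accept state qA and halts.

State sequence: q0 → q1 → q2 → q1 → q2 → qA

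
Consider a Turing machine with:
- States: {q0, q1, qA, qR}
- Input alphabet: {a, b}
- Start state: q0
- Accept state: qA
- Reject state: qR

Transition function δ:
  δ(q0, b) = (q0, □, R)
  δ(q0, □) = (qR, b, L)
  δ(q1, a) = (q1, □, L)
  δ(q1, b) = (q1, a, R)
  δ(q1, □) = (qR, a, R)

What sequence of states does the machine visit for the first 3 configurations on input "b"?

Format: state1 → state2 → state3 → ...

Execution trace:
Initial: [q0]b
Step 1: δ(q0, b) = (q0, □, R) → □[q0]□
Step 2: δ(q0, □) = (qR, b, L) → [qR]□b

The machine reaches the reject state qR and halts.

State sequence: q0 → q0 → qR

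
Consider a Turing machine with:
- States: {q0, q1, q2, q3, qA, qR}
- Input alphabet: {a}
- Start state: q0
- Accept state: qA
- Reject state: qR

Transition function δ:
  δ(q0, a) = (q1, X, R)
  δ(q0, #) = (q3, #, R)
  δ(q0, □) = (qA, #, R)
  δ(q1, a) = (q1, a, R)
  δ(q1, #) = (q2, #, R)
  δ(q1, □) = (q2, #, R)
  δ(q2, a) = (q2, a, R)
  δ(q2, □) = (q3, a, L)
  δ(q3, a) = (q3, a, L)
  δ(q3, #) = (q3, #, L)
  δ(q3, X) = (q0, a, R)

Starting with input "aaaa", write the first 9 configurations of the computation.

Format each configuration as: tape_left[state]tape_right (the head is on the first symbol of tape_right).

Transitions applied:
Step 1: δ(q0, a) = (q1, X, R)
Step 2: δ(q1, a) = (q1, a, R)
Step 3: δ(q1, a) = (q1, a, R)
Step 4: δ(q1, a) = (q1, a, R)
Step 5: δ(q1, □) = (q2, #, R)
Step 6: δ(q2, □) = (q3, a, L)
Step 7: δ(q3, #) = (q3, #, L)
Step 8: δ(q3, a) = (q3, a, L)

The first 9 configurations are:
[q0]aaaa ⊢ X[q1]aaa ⊢ Xa[q1]aa ⊢ Xaa[q1]a ⊢ Xaaa[q1]□ ⊢ Xaaa#[q2]□ ⊢ Xaaa[q3]#a ⊢ Xaa[q3]a#a ⊢ Xa[q3]aa#a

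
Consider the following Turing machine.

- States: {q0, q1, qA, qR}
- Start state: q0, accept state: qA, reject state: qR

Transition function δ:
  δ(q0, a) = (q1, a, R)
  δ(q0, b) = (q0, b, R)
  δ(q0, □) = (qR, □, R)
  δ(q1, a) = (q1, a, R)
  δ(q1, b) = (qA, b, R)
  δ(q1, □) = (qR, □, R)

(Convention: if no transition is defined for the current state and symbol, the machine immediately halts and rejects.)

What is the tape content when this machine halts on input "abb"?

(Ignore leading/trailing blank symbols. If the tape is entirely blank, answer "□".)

Execution trace:
Initial: [q0]abb
Step 1: δ(q0, a) = (q1, a, R) → a[q1]bb
Step 2: δ(q1, b) = (qA, b, R) → ab[qA]b

The machine reaches the accept state qA and halts.

Final tape (ignoring leading/trailing blanks): abb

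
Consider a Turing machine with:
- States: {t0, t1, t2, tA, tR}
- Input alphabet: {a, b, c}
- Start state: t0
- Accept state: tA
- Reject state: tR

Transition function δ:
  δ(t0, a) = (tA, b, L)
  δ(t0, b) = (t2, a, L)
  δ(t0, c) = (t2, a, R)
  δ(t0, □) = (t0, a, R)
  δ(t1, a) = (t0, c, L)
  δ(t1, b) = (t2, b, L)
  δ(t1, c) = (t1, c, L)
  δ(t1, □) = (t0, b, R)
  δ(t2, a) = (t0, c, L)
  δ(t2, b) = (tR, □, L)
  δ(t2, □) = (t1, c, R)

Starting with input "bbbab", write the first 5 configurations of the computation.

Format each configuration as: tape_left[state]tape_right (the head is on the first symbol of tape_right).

Transitions applied:
Step 1: δ(t0, b) = (t2, a, L)
Step 2: δ(t2, □) = (t1, c, R)
Step 3: δ(t1, a) = (t0, c, L)
Step 4: δ(t0, c) = (t2, a, R)

The first 5 configurations are:
[t0]bbbab ⊢ [t2]□abbab ⊢ c[t1]abbab ⊢ [t0]ccbbab ⊢ a[t2]cbbab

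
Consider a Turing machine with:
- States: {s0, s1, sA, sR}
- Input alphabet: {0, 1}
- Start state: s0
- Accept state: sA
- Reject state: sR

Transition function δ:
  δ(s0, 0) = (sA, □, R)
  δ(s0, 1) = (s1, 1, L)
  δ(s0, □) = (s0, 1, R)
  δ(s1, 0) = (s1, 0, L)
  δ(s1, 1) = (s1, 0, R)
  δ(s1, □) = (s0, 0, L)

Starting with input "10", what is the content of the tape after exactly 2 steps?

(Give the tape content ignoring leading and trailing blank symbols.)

Execution trace:
Initial: [s0]10
Step 1: δ(s0, 1) = (s1, 1, L) → [s1]□10
Step 2: δ(s1, □) = (s0, 0, L) → [s0]□010

After 2 steps, the tape (ignoring leading/trailing blanks) is: 010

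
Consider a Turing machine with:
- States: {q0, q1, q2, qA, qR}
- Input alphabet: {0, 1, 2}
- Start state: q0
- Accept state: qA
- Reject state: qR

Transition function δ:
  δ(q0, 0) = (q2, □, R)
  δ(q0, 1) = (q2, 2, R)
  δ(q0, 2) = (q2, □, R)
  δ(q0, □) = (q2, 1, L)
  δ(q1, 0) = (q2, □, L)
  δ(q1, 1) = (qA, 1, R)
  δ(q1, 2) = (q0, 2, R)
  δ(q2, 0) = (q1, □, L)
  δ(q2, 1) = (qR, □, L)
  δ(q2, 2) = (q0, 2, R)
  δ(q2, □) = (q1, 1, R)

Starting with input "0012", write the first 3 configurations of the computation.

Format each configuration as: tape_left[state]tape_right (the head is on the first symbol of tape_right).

Transitions applied:
Step 1: δ(q0, 0) = (q2, □, R)
Step 2: δ(q2, 0) = (q1, □, L)

The first 3 configurations are:
[q0]0012 ⊢ □[q2]012 ⊢ [q1]□□12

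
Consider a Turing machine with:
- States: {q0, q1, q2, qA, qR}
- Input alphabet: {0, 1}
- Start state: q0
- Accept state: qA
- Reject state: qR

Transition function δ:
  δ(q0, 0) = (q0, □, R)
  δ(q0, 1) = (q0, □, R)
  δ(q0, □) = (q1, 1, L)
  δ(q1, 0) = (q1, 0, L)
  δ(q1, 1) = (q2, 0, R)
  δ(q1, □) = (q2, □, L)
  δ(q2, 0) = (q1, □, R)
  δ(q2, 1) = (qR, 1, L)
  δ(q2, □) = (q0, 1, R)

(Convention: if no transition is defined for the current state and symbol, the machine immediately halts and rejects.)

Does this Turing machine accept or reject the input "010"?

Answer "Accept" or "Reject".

Execution trace:
Initial: [q0]010
Step 1: δ(q0, 0) = (q0, □, R) → □[q0]10
Step 2: δ(q0, 1) = (q0, □, R) → □□[q0]0
Step 3: δ(q0, 0) = (q0, □, R) → □□□[q0]□
Step 4: δ(q0, □) = (q1, 1, L) → □□[q1]□1
Step 5: δ(q1, □) = (q2, □, L) → □[q2]□□1
Step 6: δ(q2, □) = (q0, 1, R) → □1[q0]□1
Step 7: δ(q0, □) = (q1, 1, L) → □[q1]111
Step 8: δ(q1, 1) = (q2, 0, R) → □0[q2]11
Step 9: δ(q2, 1) = (qR, 1, L) → □[qR]011

The machine reaches the reject state qR and halts.

Answer: Reject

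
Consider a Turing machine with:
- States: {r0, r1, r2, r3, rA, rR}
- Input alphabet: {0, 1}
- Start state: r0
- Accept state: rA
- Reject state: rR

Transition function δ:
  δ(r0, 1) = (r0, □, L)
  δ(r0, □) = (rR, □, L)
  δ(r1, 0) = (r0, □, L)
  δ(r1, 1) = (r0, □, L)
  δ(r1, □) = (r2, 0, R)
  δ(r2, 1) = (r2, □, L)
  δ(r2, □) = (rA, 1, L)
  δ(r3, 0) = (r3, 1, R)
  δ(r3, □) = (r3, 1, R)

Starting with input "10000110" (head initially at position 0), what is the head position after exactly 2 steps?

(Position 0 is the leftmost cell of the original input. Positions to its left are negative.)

Execution trace (head position shown):
Step 0: [r0]10000110  (head at position 0)
Step 1: move left → [r0]□□0000110  (head at position -1)
Step 2: move left → [rR]□□□0000110  (head at position -2)

After 2 steps, the head is at position -2.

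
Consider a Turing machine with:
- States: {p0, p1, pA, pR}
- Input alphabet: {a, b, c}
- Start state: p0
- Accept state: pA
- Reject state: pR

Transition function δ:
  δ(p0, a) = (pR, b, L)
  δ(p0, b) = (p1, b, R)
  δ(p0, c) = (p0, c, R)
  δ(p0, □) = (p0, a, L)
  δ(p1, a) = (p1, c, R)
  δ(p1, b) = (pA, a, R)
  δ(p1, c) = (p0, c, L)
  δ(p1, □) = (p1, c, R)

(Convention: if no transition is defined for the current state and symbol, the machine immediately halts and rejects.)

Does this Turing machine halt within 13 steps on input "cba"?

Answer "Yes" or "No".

Execution trace:
Initial: [p0]cba
Step 1: δ(p0, c) = (p0, c, R) → c[p0]ba
Step 2: δ(p0, b) = (p1, b, R) → cb[p1]a
Step 3: δ(p1, a) = (p1, c, R) → cbc[p1]□
Step 4: δ(p1, □) = (p1, c, R) → cbcc[p1]□
Step 5: δ(p1, □) = (p1, c, R) → cbccc[p1]□
Step 6: δ(p1, □) = (p1, c, R) → cbcccc[p1]□
Step 7: δ(p1, □) = (p1, c, R) → cbccccc[p1]□
Step 8: δ(p1, □) = (p1, c, R) → cbcccccc[p1]□
Step 9: δ(p1, □) = (p1, c, R) → cbccccccc[p1]□
Step 10: δ(p1, □) = (p1, c, R) → cbcccccccc[p1]□
Step 11: δ(p1, □) = (p1, c, R) → cbccccccccc[p1]□
Step 12: δ(p1, □) = (p1, c, R) → cbcccccccccc[p1]□
Step 13: δ(p1, □) = (p1, c, R) → cbccccccccccc[p1]□

The machine has not reached a halting state after 13 steps.
The machine did not halt within the 13-step bound.

Answer: No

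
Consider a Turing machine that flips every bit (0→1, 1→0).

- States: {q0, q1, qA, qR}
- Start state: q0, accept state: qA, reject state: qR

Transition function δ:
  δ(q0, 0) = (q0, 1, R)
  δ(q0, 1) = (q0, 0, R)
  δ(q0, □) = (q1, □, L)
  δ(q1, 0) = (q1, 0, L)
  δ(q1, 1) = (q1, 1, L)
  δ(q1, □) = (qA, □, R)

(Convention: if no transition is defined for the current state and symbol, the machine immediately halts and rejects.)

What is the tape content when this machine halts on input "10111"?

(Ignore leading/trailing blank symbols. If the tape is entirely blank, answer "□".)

Execution trace:
Initial: [q0]10111
Step 1: δ(q0, 1) = (q0, 0, R) → 0[q0]0111
Step 2: δ(q0, 0) = (q0, 1, R) → 01[q0]111
Step 3: δ(q0, 1) = (q0, 0, R) → 010[q0]11
Step 4: δ(q0, 1) = (q0, 0, R) → 0100[q0]1
Step 5: δ(q0, 1) = (q0, 0, R) → 01000[q0]□
Step 6: δ(q0, □) = (q1, □, L) → 0100[q1]0□
Step 7: δ(q1, 0) = (q1, 0, L) → 010[q1]00□
Step 8: δ(q1, 0) = (q1, 0, L) → 01[q1]000□
Step 9: δ(q1, 0) = (q1, 0, L) → 0[q1]1000□
Step 10: δ(q1, 1) = (q1, 1, L) → [q1]01000□
Step 11: δ(q1, 0) = (q1, 0, L) → [q1]□01000□
Step 12: δ(q1, □) = (qA, □, R) → □[qA]01000□

The machine reaches the accept state qA and halts.

Final tape (ignoring leading/trailing blanks): 01000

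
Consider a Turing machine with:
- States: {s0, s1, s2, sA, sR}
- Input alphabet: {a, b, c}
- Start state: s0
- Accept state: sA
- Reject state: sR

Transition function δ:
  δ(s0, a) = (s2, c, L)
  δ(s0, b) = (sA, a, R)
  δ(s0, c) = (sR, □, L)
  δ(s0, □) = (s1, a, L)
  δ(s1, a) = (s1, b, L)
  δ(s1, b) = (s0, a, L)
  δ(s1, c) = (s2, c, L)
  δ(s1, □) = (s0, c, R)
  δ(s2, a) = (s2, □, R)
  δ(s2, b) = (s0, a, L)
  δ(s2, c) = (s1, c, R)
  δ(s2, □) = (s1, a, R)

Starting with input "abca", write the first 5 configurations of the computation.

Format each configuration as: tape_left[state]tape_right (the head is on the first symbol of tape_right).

Transitions applied:
Step 1: δ(s0, a) = (s2, c, L)
Step 2: δ(s2, □) = (s1, a, R)
Step 3: δ(s1, c) = (s2, c, L)
Step 4: δ(s2, a) = (s2, □, R)

The first 5 configurations are:
[s0]abca ⊢ [s2]□cbca ⊢ a[s1]cbca ⊢ [s2]acbca ⊢ □[s2]cbca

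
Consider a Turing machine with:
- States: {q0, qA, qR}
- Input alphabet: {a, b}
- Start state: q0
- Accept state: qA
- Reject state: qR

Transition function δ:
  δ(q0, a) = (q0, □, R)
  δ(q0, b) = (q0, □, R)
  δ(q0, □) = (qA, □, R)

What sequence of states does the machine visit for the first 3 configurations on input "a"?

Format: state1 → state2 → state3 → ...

Execution trace:
Initial: [q0]a
Step 1: δ(q0, a) = (q0, □, R) → □[q0]□
Step 2: δ(q0, □) = (qA, □, R) → □□[qA]□

The machine reaches the accept state qA and halts.

State sequence: q0 → q0 → qA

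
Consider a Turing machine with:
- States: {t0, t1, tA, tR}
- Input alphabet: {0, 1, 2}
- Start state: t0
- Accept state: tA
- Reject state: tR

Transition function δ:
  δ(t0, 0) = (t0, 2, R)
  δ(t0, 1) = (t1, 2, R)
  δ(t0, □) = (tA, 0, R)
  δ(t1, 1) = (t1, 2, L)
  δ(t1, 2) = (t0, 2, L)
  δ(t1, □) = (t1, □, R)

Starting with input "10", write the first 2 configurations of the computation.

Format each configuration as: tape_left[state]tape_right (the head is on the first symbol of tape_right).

Transitions applied:
Step 1: δ(t0, 1) = (t1, 2, R)

The first 2 configurations are:
[t0]10 ⊢ 2[t1]0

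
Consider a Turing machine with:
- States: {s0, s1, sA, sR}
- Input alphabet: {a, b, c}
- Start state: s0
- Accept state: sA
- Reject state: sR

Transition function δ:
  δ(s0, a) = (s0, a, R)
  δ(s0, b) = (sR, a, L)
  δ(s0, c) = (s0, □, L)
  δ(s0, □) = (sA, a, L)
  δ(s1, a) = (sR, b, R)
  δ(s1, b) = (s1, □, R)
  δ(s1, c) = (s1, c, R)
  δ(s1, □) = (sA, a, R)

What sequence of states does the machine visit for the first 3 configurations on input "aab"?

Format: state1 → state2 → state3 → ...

Execution trace:
Initial: [s0]aab
Step 1: δ(s0, a) = (s0, a, R) → a[s0]ab
Step 2: δ(s0, a) = (s0, a, R) → aa[s0]b

State sequence: s0 → s0 → s0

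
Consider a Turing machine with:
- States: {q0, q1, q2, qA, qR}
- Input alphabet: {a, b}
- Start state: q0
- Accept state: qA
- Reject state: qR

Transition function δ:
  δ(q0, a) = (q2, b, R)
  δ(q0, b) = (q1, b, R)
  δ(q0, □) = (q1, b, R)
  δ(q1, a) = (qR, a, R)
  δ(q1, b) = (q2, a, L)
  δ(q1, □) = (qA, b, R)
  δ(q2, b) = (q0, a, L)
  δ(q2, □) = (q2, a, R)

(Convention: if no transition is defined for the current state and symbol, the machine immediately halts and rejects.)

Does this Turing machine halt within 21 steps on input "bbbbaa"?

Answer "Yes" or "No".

Execution trace:
Initial: [q0]bbbbaa
Step 1: δ(q0, b) = (q1, b, R) → b[q1]bbbaa
Step 2: δ(q1, b) = (q2, a, L) → [q2]babbaa
Step 3: δ(q2, b) = (q0, a, L) → [q0]□aabbaa
Step 4: δ(q0, □) = (q1, b, R) → b[q1]aabbaa
Step 5: δ(q1, a) = (qR, a, R) → ba[qR]abbaa

The machine reaches the reject state qR and halts.
The machine halted after 5 steps (within the 21-step bound).

Answer: Yes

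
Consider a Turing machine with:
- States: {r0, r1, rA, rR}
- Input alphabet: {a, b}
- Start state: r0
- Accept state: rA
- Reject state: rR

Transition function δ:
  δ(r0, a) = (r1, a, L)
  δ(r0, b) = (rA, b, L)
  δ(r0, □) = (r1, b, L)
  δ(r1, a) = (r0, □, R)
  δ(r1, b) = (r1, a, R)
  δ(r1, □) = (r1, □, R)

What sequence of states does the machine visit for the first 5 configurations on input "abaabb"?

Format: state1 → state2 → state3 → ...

Execution trace:
Initial: [r0]abaabb
Step 1: δ(r0, a) = (r1, a, L) → [r1]□abaabb
Step 2: δ(r1, □) = (r1, □, R) → □[r1]abaabb
Step 3: δ(r1, a) = (r0, □, R) → □□[r0]baabb
Step 4: δ(r0, b) = (rA, b, L) → □[rA]□baabb

The machine reaches the accept state rA and halts.

State sequence: r0 → r1 → r1 → r0 → rA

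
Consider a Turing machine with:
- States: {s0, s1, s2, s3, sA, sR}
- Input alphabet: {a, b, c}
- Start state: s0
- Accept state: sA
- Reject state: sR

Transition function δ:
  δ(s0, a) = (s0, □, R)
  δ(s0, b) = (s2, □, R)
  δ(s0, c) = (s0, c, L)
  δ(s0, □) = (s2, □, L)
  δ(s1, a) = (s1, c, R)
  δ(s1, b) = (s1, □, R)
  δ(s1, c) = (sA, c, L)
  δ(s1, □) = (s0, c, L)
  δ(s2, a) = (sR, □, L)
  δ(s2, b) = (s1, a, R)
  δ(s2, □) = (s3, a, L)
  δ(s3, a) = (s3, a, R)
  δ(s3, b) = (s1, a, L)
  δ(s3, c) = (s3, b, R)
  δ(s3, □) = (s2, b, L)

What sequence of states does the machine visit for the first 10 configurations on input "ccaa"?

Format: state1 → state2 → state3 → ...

Execution trace:
Initial: [s0]ccaa
Step 1: δ(s0, c) = (s0, c, L) → [s0]□ccaa
Step 2: δ(s0, □) = (s2, □, L) → [s2]□□ccaa
Step 3: δ(s2, □) = (s3, a, L) → [s3]□a□ccaa
Step 4: δ(s3, □) = (s2, b, L) → [s2]□ba□ccaa
Step 5: δ(s2, □) = (s3, a, L) → [s3]□aba□ccaa
Step 6: δ(s3, □) = (s2, b, L) → [s2]□baba□ccaa
Step 7: δ(s2, □) = (s3, a, L) → [s3]□ababa□ccaa
Step 8: δ(s3, □) = (s2, b, L) → [s2]□bababa□ccaa
Step 9: δ(s2, □) = (s3, a, L) → [s3]□abababa□ccaa

State sequence: s0 → s0 → s2 → s3 → s2 → s3 → s2 → s3 → s2 → s3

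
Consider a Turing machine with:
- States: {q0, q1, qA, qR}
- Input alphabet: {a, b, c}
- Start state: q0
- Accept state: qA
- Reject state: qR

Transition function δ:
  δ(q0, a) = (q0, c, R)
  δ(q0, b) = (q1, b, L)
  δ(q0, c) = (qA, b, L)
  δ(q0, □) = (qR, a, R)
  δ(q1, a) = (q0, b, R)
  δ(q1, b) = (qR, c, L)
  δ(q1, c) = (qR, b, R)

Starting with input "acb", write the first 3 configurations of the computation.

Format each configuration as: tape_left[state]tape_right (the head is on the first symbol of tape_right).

Transitions applied:
Step 1: δ(q0, a) = (q0, c, R)
Step 2: δ(q0, c) = (qA, b, L)

The first 3 configurations are:
[q0]acb ⊢ c[q0]cb ⊢ [qA]cbb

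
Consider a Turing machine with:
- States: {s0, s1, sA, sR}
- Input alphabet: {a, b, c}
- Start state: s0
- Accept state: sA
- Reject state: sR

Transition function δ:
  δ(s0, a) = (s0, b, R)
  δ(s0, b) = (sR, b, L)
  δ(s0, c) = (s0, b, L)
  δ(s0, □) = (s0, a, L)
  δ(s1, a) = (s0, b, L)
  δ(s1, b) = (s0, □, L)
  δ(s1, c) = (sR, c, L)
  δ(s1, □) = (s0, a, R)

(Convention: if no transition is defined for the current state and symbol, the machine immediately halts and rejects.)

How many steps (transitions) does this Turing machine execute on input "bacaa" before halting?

Execution trace:
Initial: [s0]bacaa
Step 1: δ(s0, b) = (sR, b, L) → [sR]□bacaa

The machine reaches the reject state sR and halts.

The machine executed 1 step before halting.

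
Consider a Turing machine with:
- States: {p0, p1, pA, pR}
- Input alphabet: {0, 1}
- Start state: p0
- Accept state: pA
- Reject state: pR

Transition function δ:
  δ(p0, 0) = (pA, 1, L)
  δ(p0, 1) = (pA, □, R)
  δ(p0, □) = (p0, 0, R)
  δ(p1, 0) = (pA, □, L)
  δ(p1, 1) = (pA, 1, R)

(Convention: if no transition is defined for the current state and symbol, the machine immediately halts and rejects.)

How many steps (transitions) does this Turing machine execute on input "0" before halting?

Execution trace:
Initial: [p0]0
Step 1: δ(p0, 0) = (pA, 1, L) → [pA]□1

The machine reaches the accept state pA and halts.

The machine executed 1 step before halting.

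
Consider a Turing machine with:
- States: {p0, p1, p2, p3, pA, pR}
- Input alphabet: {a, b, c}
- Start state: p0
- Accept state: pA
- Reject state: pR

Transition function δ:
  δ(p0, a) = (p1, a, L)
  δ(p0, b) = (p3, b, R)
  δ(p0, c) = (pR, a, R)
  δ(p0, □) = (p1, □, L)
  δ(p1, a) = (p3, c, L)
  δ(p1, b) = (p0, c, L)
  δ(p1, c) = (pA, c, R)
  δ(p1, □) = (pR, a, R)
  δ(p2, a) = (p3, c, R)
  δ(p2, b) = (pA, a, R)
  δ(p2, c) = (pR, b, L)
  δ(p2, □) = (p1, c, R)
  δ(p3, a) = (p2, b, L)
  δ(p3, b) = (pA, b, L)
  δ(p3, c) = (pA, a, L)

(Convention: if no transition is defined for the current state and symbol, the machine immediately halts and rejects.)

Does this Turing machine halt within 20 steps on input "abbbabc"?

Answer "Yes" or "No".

Execution trace:
Initial: [p0]abbbabc
Step 1: δ(p0, a) = (p1, a, L) → [p1]□abbbabc
Step 2: δ(p1, □) = (pR, a, R) → a[pR]abbbabc

The machine reaches the reject state pR and halts.
The machine halted after 2 steps (within the 20-step bound).

Answer: Yes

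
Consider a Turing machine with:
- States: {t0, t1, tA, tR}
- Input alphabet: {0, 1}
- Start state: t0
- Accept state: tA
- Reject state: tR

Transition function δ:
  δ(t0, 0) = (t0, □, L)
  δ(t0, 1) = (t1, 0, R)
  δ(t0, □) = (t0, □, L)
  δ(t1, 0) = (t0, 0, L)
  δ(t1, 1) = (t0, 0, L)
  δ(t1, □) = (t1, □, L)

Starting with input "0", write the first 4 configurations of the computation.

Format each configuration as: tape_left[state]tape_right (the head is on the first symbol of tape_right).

Transitions applied:
Step 1: δ(t0, 0) = (t0, □, L)
Step 2: δ(t0, □) = (t0, □, L)
Step 3: δ(t0, □) = (t0, □, L)

The first 4 configurations are:
[t0]0 ⊢ [t0]□□ ⊢ [t0]□□□ ⊢ [t0]□□□□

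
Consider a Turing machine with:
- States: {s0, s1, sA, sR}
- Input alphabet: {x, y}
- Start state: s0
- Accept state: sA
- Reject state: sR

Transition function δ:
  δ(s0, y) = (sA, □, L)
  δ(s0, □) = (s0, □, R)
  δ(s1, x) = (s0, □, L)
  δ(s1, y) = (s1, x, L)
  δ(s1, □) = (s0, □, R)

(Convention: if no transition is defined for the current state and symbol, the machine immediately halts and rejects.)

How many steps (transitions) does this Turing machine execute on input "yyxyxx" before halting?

Execution trace:
Initial: [s0]yyxyxx
Step 1: δ(s0, y) = (sA, □, L) → [sA]□□yxyxx

The machine reaches the accept state sA and halts.

The machine executed 1 step before halting.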